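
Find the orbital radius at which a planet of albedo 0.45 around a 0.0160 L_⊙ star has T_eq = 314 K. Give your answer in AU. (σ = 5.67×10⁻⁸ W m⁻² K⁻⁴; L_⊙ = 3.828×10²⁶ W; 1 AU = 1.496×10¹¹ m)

L = 0.0160 × 3.828×10²⁶ = 6.12×10²⁴ W.
From T_eq⁴ = L(1−A)/(16πσd²): d = √[L(1−A)/(16πσT_eq⁴)].
d = √[6.12×10²⁴ × 0.55 / (16π × 5.67×10⁻⁸ × (314)⁴)] = 1.10×10¹⁰ m = 0.0737 AU.

d ≈ 0.0737 AU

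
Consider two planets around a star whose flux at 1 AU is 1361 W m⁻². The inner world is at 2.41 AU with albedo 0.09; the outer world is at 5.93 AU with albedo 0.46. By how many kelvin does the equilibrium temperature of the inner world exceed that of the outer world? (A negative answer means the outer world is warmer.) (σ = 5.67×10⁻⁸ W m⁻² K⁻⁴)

T_eq = [S₀(1−A)/(4σd²)]^(1/4), so T ∝ (1−A)^(1/4) / √d.
T₁ = [1361×0.91/(4×5.67×10⁻⁸×2.41²)]^(1/4) = 175.11 K.
T₂ = [1361×0.54/(4×5.67×10⁻⁸×5.93²)]^(1/4) = 97.98 K.

ΔT ≈ 77.1 K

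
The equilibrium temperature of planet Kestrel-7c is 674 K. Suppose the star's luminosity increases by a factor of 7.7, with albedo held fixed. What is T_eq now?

T_eq ≈ 1120 K

T_eq ∝ L^(1/4) · d^(−1/2).
T′ = 674 × 7.7^(1/4) = 1120 K.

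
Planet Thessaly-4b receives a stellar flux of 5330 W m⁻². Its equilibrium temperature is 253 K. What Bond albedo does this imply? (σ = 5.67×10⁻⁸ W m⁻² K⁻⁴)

From T_eq⁴ = S(1−A)/(4σ): 1−A = 4σT_eq⁴/S.
1−A = 4 × 5.67×10⁻⁸ × (253)⁴ / 5330 = 0.174.

A ≈ 0.83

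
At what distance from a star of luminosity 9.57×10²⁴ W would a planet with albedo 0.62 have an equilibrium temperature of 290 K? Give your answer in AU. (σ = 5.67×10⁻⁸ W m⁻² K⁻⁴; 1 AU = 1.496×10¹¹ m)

From T_eq⁴ = L(1−A)/(16πσd²): d = √[L(1−A)/(16πσT_eq⁴)].
d = √[9.57×10²⁴ × 0.38 / (16π × 5.67×10⁻⁸ × (290)⁴)] = 1.34×10¹⁰ m = 0.0898 AU.

d ≈ 0.0898 AU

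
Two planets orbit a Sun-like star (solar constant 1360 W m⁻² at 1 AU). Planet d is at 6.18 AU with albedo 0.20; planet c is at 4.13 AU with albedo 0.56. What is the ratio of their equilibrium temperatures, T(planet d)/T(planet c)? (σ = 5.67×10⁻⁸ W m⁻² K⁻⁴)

T_eq = [S₀(1−A)/(4σd²)]^(1/4), so T ∝ (1−A)^(1/4) / √d.
T₁ = [1360×0.80/(4×5.67×10⁻⁸×6.18²)]^(1/4) = 105.86 K.
T₂ = [1360×0.44/(4×5.67×10⁻⁸×4.13²)]^(1/4) = 111.52 K.

T₁/T₂ ≈ 0.949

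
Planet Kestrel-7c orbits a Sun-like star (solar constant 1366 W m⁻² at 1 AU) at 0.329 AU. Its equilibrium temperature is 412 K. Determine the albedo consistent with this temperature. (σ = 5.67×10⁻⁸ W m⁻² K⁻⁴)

A ≈ 0.48

Flux at 0.329 AU: S = 1366/0.329² = 1.26×10⁴ W m⁻².
From T_eq⁴ = S(1−A)/(4σ): 1−A = 4σT_eq⁴/S.
1−A = 4 × 5.67×10⁻⁸ × (412)⁴ / 1.26×10⁴ = 0.518.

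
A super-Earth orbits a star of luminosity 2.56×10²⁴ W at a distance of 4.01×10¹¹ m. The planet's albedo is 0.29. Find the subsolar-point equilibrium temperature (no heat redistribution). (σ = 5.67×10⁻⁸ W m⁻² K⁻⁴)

T_ss ≈ 63.1 K

Flux: S = L/(4πd²) = 2.56×10²⁴/(4π×(4.01×10¹¹)²) = 1.27 W m⁻².
At the subsolar point the surface absorbs S(1−A) and emits σT⁴ per unit area — no factor of 4, since only the local patch is in balance.
T = [1.27 × 0.71 / 5.67×10⁻⁸]^(1/4) = (1.59×10⁷)^(1/4) = 63.1 K.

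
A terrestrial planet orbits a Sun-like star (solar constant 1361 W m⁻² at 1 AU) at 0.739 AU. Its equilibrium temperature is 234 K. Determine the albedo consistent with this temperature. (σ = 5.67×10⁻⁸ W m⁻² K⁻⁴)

Flux at 0.739 AU: S = 1361/0.739² = 2490 W m⁻².
From T_eq⁴ = S(1−A)/(4σ): 1−A = 4σT_eq⁴/S.
1−A = 4 × 5.67×10⁻⁸ × (234)⁴ / 2490 = 0.273.

A ≈ 0.73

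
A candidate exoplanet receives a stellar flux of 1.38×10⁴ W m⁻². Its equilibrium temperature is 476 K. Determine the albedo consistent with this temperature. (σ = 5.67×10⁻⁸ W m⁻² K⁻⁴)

A ≈ 0.16

From T_eq⁴ = S(1−A)/(4σ): 1−A = 4σT_eq⁴/S.
1−A = 4 × 5.67×10⁻⁸ × (476)⁴ / 1.38×10⁴ = 0.844.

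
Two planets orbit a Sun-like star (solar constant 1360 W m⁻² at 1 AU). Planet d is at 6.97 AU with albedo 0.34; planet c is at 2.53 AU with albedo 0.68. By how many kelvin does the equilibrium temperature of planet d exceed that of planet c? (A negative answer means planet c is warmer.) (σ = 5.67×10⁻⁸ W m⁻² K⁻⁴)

ΔT ≈ -36.6 K

T_eq = [S₀(1−A)/(4σd²)]^(1/4), so T ∝ (1−A)^(1/4) / √d.
T₁ = [1360×0.66/(4×5.67×10⁻⁸×6.97²)]^(1/4) = 95.00 K.
T₂ = [1360×0.32/(4×5.67×10⁻⁸×2.53²)]^(1/4) = 131.58 K.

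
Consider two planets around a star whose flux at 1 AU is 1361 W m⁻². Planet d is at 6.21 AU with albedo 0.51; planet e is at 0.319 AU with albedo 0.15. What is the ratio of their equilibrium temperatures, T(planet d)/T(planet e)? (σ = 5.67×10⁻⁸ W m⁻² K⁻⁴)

T_eq = [S₀(1−A)/(4σd²)]^(1/4), so T ∝ (1−A)^(1/4) / √d.
T₁ = [1361×0.49/(4×5.67×10⁻⁸×6.21²)]^(1/4) = 93.45 K.
T₂ = [1361×0.85/(4×5.67×10⁻⁸×0.319²)]^(1/4) = 473.17 K.

T₁/T₂ ≈ 0.197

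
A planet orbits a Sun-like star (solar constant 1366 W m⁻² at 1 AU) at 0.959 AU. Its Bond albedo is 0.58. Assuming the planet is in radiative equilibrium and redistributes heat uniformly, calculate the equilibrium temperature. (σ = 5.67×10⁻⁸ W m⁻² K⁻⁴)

T_eq ≈ 229 K

Flux at 0.959 AU: S = 1366/0.959² = 1490 W m⁻².
Energy balance: absorbed = emitted ⇒ πR²·S(1−A) = 4πR²·σT_eq⁴, so T_eq⁴ = S(1−A)/(4σ).
T_eq = [1490 × 0.42 / (4 × 5.67×10⁻⁸)]^(1/4) = (2.75×10⁹)^(1/4) = 229 K.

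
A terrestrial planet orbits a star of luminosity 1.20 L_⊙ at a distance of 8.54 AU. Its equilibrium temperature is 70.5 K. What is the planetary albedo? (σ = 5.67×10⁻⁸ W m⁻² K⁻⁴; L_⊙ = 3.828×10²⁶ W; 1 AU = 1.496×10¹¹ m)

d = 8.54 AU = 1.28×10¹² m.
L = 1.20 × 3.828×10²⁶ = 4.59×10²⁶ W.
Flux: S = L/(4πd²) = 4.59×10²⁶/(4π×(1.28×10¹²)²) = 22.4 W m⁻².
From T_eq⁴ = S(1−A)/(4σ): 1−A = 4σT_eq⁴/S.
1−A = 4 × 5.67×10⁻⁸ × (70.5)⁴ / 22.4 = 0.250.

A ≈ 0.75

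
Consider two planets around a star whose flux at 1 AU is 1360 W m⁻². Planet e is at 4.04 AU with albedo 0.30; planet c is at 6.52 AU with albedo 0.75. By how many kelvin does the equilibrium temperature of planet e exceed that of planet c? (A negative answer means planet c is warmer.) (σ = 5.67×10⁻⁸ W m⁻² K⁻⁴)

T_eq = [S₀(1−A)/(4σd²)]^(1/4), so T ∝ (1−A)^(1/4) / √d.
T₁ = [1360×0.70/(4×5.67×10⁻⁸×4.04²)]^(1/4) = 126.64 K.
T₂ = [1360×0.25/(4×5.67×10⁻⁸×6.52²)]^(1/4) = 77.06 K.

ΔT ≈ 49.6 K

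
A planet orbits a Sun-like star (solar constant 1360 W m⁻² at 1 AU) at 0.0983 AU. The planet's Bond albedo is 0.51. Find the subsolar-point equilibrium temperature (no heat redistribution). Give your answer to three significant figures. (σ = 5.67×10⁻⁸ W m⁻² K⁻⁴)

Flux at 0.0983 AU: S = 1360/0.0983² = 1.41×10⁵ W m⁻².
At the subsolar point the surface absorbs S(1−A) and emits σT⁴ per unit area — no factor of 4, since only the local patch is in balance.
T = [1.41×10⁵ × 0.49 / 5.67×10⁻⁸]^(1/4) = (1.22×10¹²)^(1/4) = 1050 K.

T_ss ≈ 1050 K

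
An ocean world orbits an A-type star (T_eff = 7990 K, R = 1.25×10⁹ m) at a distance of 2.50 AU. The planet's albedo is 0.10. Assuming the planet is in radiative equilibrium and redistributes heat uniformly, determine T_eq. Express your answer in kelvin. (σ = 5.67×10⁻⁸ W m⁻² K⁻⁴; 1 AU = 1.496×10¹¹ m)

T_eq ≈ 318 K

d = 2.50 AU = 3.74×10¹¹ m.
L = 4πR_⋆²σT_⋆⁴ = 4π(1.25×10⁹)² × 5.67×10⁻⁸ × (7990)⁴ = 4.54×10²⁷ W.
S = L/(4πd²) = 2580 W m⁻².
Energy balance: absorbed = emitted ⇒ πR²·S(1−A) = 4πR²·σT_eq⁴, so T_eq⁴ = S(1−A)/(4σ).
T_eq = [2580 × 0.90 / (4 × 5.67×10⁻⁸)]^(1/4) = (1.02×10¹⁰)^(1/4) = 318 K.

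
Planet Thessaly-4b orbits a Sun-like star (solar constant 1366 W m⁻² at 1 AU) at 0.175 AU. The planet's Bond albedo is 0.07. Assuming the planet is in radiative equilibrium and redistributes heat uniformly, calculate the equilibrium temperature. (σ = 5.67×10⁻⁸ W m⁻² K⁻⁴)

T_eq ≈ 654 K

Flux at 0.175 AU: S = 1366/0.175² = 4.46×10⁴ W m⁻².
Energy balance: absorbed = emitted ⇒ πR²·S(1−A) = 4πR²·σT_eq⁴, so T_eq⁴ = S(1−A)/(4σ).
T_eq = [4.46×10⁴ × 0.93 / (4 × 5.67×10⁻⁸)]^(1/4) = (1.83×10¹¹)^(1/4) = 654 K.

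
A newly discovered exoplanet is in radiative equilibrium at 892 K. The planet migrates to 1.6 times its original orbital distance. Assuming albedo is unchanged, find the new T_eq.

T_eq ∝ L^(1/4) · d^(−1/2).
T′ = 892 / 1.6^(1/2) = 705 K.

T_eq ≈ 705 K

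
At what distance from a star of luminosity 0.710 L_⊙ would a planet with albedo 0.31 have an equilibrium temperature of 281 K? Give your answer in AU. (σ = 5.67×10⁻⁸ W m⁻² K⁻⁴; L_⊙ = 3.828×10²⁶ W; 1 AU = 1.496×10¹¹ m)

d ≈ 0.687 AU

L = 0.710 × 3.828×10²⁶ = 2.72×10²⁶ W.
From T_eq⁴ = L(1−A)/(16πσd²): d = √[L(1−A)/(16πσT_eq⁴)].
d = √[2.72×10²⁶ × 0.69 / (16π × 5.67×10⁻⁸ × (281)⁴)] = 1.03×10¹¹ m = 0.687 AU.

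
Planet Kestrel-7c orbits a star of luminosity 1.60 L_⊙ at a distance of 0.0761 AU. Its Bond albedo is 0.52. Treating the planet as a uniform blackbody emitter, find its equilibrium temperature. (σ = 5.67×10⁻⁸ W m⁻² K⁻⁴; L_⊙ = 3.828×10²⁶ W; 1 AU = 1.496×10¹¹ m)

d = 0.0761 AU = 1.14×10¹⁰ m.
L = 1.60 × 3.828×10²⁶ = 6.12×10²⁶ W.
Flux: S = L/(4πd²) = 6.12×10²⁶/(4π×(1.14×10¹⁰)²) = 3.76×10⁵ W m⁻².
Energy balance: absorbed = emitted ⇒ πR²·S(1−A) = 4πR²·σT_eq⁴, so T_eq⁴ = S(1−A)/(4σ).
T_eq = [3.76×10⁵ × 0.48 / (4 × 5.67×10⁻⁸)]^(1/4) = (7.96×10¹¹)^(1/4) = 945 K.

T_eq ≈ 945 K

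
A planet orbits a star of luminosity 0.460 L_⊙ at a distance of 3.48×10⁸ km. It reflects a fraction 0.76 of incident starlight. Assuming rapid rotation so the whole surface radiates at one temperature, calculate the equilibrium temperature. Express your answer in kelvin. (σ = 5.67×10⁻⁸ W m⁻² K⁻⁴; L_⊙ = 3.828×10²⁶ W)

T_eq ≈ 105 K

d = 3.48×10⁸ km = 3.48×10¹¹ m.
L = 0.460 × 3.828×10²⁶ = 1.76×10²⁶ W.
Flux: S = L/(4πd²) = 1.76×10²⁶/(4π×(3.48×10¹¹)²) = 116 W m⁻².
Energy balance: absorbed = emitted ⇒ πR²·S(1−A) = 4πR²·σT_eq⁴, so T_eq⁴ = S(1−A)/(4σ).
T_eq = [116 × 0.24 / (4 × 5.67×10⁻⁸)]^(1/4) = (1.22×10⁸)^(1/4) = 105 K.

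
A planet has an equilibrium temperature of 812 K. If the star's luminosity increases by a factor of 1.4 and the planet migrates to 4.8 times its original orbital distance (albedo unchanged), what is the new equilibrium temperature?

T_eq ∝ L^(1/4) · d^(−1/2).
T′ = 812 × 1.4^(1/4) / 4.8^(1/2) = 403 K.

T_eq ≈ 403 K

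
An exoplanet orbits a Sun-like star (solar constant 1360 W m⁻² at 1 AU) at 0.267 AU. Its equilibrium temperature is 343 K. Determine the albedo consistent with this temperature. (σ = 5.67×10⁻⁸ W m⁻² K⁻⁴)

A ≈ 0.84

Flux at 0.267 AU: S = 1360/0.267² = 1.91×10⁴ W m⁻².
From T_eq⁴ = S(1−A)/(4σ): 1−A = 4σT_eq⁴/S.
1−A = 4 × 5.67×10⁻⁸ × (343)⁴ / 1.91×10⁴ = 0.165.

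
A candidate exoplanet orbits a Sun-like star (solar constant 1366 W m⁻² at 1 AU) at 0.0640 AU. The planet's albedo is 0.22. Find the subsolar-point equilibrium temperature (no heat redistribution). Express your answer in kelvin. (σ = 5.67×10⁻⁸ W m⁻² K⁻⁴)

Flux at 0.0640 AU: S = 1366/0.0640² = 3.33×10⁵ W m⁻².
At the subsolar point the surface absorbs S(1−A) and emits σT⁴ per unit area — no factor of 4, since only the local patch is in balance.
T = [3.33×10⁵ × 0.78 / 5.67×10⁻⁸]^(1/4) = (4.59×10¹²)^(1/4) = 1460 K.

T_ss ≈ 1460 K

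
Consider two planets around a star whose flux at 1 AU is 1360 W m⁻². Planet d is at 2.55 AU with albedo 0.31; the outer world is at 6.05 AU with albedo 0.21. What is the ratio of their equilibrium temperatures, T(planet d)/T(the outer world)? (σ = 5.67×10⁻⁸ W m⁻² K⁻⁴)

T_eq = [S₀(1−A)/(4σd²)]^(1/4), so T ∝ (1−A)^(1/4) / √d.
T₁ = [1360×0.69/(4×5.67×10⁻⁸×2.55²)]^(1/4) = 158.82 K.
T₂ = [1360×0.79/(4×5.67×10⁻⁸×6.05²)]^(1/4) = 106.66 K.

T₁/T₂ ≈ 1.489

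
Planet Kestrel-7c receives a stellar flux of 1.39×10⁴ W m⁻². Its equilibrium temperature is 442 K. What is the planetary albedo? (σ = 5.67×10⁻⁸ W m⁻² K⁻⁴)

From T_eq⁴ = S(1−A)/(4σ): 1−A = 4σT_eq⁴/S.
1−A = 4 × 5.67×10⁻⁸ × (442)⁴ / 1.39×10⁴ = 0.623.

A ≈ 0.38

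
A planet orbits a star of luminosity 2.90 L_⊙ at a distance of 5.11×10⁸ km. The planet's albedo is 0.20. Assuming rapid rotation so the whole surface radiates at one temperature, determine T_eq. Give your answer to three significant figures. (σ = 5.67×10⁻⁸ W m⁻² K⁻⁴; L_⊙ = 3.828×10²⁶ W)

T_eq ≈ 186 K

d = 5.11×10⁸ km = 5.11×10¹¹ m.
L = 2.90 × 3.828×10²⁶ = 1.11×10²⁷ W.
Flux: S = L/(4πd²) = 1.11×10²⁷/(4π×(5.11×10¹¹)²) = 338 W m⁻².
Energy balance: absorbed = emitted ⇒ πR²·S(1−A) = 4πR²·σT_eq⁴, so T_eq⁴ = S(1−A)/(4σ).
T_eq = [338 × 0.80 / (4 × 5.67×10⁻⁸)]^(1/4) = (1.19×10⁹)^(1/4) = 186 K.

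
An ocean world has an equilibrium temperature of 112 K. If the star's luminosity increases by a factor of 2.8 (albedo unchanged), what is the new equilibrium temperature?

T_eq ≈ 145 K

T_eq ∝ L^(1/4) · d^(−1/2).
T′ = 112 × 2.8^(1/4) = 145 K.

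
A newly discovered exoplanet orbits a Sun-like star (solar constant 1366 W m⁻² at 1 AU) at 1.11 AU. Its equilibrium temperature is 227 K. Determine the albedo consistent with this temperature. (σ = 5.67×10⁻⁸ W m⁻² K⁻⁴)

Flux at 1.11 AU: S = 1366/1.11² = 1110 W m⁻².
From T_eq⁴ = S(1−A)/(4σ): 1−A = 4σT_eq⁴/S.
1−A = 4 × 5.67×10⁻⁸ × (227)⁴ / 1110 = 0.543.

A ≈ 0.46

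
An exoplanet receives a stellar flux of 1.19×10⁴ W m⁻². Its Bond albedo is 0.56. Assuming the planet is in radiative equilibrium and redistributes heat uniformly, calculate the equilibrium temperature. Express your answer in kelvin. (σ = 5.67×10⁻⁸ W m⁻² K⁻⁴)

T_eq ≈ 390 K

Energy balance: absorbed = emitted ⇒ πR²·S(1−A) = 4πR²·σT_eq⁴, so T_eq⁴ = S(1−A)/(4σ).
T_eq = [1.19×10⁴ × 0.44 / (4 × 5.67×10⁻⁸)]^(1/4) = (2.31×10¹⁰)^(1/4) = 390 K.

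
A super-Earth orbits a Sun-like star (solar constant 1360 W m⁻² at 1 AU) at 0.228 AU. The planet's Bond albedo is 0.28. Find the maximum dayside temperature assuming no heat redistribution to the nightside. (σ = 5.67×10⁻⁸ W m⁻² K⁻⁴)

Flux at 0.228 AU: S = 1360/0.228² = 2.62×10⁴ W m⁻².
With no redistribution each surface element balances locally: S(1−A) = σT⁴.
T = [2.62×10⁴ × 0.72 / 5.67×10⁻⁸]^(1/4) = (3.32×10¹¹)^(1/4) = 759 K.

T_ss ≈ 759 K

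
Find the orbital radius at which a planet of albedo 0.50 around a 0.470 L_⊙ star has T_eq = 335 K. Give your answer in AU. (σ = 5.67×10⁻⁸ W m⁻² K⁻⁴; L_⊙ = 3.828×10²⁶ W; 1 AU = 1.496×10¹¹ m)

d ≈ 0.335 AU

L = 0.470 × 3.828×10²⁶ = 1.80×10²⁶ W.
From T_eq⁴ = L(1−A)/(16πσd²): d = √[L(1−A)/(16πσT_eq⁴)].
d = √[1.80×10²⁶ × 0.50 / (16π × 5.67×10⁻⁸ × (335)⁴)] = 5.01×10¹⁰ m = 0.335 AU.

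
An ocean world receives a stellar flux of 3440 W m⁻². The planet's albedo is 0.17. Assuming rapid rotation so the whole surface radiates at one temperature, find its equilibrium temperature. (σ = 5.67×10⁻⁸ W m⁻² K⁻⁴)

T_eq ≈ 335 K

Energy balance: absorbed = emitted ⇒ πR²·S(1−A) = 4πR²·σT_eq⁴, so T_eq⁴ = S(1−A)/(4σ).
T_eq = [3440 × 0.83 / (4 × 5.67×10⁻⁸)]^(1/4) = (1.26×10¹⁰)^(1/4) = 335 K.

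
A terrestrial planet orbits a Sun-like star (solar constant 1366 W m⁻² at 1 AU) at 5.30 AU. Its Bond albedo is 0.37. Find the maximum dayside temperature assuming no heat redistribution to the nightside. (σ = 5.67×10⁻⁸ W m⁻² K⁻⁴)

Flux at 5.30 AU: S = 1366/5.30² = 48.6 W m⁻².
With no redistribution each surface element balances locally: S(1−A) = σT⁴.
T = [48.6 × 0.63 / 5.67×10⁻⁸]^(1/4) = (5.40×10⁸)^(1/4) = 152 K.

T_ss ≈ 152 K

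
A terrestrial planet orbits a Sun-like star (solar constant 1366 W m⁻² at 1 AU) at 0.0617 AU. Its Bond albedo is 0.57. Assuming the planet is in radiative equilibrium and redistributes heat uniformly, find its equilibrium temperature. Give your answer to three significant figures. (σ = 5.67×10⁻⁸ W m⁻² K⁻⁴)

T_eq ≈ 908 K

Flux at 0.0617 AU: S = 1366/0.0617² = 3.59×10⁵ W m⁻².
Energy balance: absorbed = emitted ⇒ πR²·S(1−A) = 4πR²·σT_eq⁴, so T_eq⁴ = S(1−A)/(4σ).
T_eq = [3.59×10⁵ × 0.43 / (4 × 5.67×10⁻⁸)]^(1/4) = (6.80×10¹¹)^(1/4) = 908 K.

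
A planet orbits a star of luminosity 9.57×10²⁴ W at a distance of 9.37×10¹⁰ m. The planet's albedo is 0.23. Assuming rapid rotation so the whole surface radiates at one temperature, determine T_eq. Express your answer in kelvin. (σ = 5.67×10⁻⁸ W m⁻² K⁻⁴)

T_eq ≈ 131 K

Flux: S = L/(4πd²) = 9.57×10²⁴/(4π×(9.37×10¹⁰)²) = 86.7 W m⁻².
Energy balance: absorbed = emitted ⇒ πR²·S(1−A) = 4πR²·σT_eq⁴, so T_eq⁴ = S(1−A)/(4σ).
T_eq = [86.7 × 0.77 / (4 × 5.67×10⁻⁸)]^(1/4) = (2.94×10⁸)^(1/4) = 131 K.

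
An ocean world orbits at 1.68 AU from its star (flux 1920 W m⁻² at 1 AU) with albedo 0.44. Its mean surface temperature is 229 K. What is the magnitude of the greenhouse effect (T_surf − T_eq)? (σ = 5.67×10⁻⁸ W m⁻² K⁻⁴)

ΔT ≈ 26.6 K

S = 1920/1.68² = 680.3 W m⁻².
T_eq = [S(1−A)/(4σ)]^(1/4) = [680.3×0.56/(4×5.67×10⁻⁸)]^(1/4) = 202.4 K.
ΔT = T_surf − T_eq = 229 − 202.4.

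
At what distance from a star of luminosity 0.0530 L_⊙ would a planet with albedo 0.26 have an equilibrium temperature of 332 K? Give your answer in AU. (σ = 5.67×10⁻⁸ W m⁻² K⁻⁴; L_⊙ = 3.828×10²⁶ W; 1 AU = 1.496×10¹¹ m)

d ≈ 0.139 AU

L = 0.0530 × 3.828×10²⁶ = 2.03×10²⁵ W.
From T_eq⁴ = L(1−A)/(16πσd²): d = √[L(1−A)/(16πσT_eq⁴)].
d = √[2.03×10²⁵ × 0.74 / (16π × 5.67×10⁻⁸ × (332)⁴)] = 2.08×10¹⁰ m = 0.139 AU.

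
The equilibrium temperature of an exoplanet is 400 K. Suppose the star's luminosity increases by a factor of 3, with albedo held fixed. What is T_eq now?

T_eq ∝ L^(1/4) · d^(−1/2).
T′ = 400 × 3^(1/4) = 526 K.

T_eq ≈ 526 K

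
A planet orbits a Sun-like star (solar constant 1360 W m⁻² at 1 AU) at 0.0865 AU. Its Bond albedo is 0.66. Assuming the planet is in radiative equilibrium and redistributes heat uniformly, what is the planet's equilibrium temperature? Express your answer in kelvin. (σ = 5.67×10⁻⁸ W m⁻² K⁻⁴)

T_eq ≈ 722 K

Flux at 0.0865 AU: S = 1360/0.0865² = 1.82×10⁵ W m⁻².
Energy balance: absorbed = emitted ⇒ πR²·S(1−A) = 4πR²·σT_eq⁴, so T_eq⁴ = S(1−A)/(4σ).
T_eq = [1.82×10⁵ × 0.34 / (4 × 5.67×10⁻⁸)]^(1/4) = (2.72×10¹¹)^(1/4) = 722 K.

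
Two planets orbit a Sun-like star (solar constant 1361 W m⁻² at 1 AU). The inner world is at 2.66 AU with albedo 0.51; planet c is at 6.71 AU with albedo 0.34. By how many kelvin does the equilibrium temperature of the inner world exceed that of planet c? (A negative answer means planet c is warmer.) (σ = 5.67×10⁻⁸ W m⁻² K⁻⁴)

T_eq = [S₀(1−A)/(4σd²)]^(1/4), so T ∝ (1−A)^(1/4) / √d.
T₁ = [1361×0.49/(4×5.67×10⁻⁸×2.66²)]^(1/4) = 142.78 K.
T₂ = [1361×0.66/(4×5.67×10⁻⁸×6.71²)]^(1/4) = 96.85 K.

ΔT ≈ 45.9 K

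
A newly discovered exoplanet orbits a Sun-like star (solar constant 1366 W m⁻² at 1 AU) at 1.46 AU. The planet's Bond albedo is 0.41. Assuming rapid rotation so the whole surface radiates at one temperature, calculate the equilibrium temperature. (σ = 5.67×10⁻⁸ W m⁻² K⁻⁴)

Flux at 1.46 AU: S = 1366/1.46² = 641 W m⁻².
Energy balance: absorbed = emitted ⇒ πR²·S(1−A) = 4πR²·σT_eq⁴, so T_eq⁴ = S(1−A)/(4σ).
T_eq = [641 × 0.59 / (4 × 5.67×10⁻⁸)]^(1/4) = (1.67×10⁹)^(1/4) = 202 K.

T_eq ≈ 202 K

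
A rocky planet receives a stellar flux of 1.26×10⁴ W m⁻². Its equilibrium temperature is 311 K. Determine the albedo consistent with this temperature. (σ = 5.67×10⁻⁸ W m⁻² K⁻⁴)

From T_eq⁴ = S(1−A)/(4σ): 1−A = 4σT_eq⁴/S.
1−A = 4 × 5.67×10⁻⁸ × (311)⁴ / 1.26×10⁴ = 0.168.

A ≈ 0.83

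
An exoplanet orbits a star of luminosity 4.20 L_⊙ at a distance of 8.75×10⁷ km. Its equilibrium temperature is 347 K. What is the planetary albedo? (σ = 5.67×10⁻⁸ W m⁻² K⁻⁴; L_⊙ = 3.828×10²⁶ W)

A ≈ 0.80

d = 8.75×10⁷ km = 8.75×10¹⁰ m.
L = 4.20 × 3.828×10²⁶ = 1.61×10²⁷ W.
Flux: S = L/(4πd²) = 1.61×10²⁷/(4π×(8.75×10¹⁰)²) = 1.67×10⁴ W m⁻².
From T_eq⁴ = S(1−A)/(4σ): 1−A = 4σT_eq⁴/S.
1−A = 4 × 5.67×10⁻⁸ × (347)⁴ / 1.67×10⁴ = 0.197.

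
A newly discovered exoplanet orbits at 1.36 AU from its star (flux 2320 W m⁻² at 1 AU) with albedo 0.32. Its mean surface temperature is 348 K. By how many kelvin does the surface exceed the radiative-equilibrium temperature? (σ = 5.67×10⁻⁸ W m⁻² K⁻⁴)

S = 2320/1.36² = 1254 W m⁻².
T_eq = [S(1−A)/(4σ)]^(1/4) = [1254×0.68/(4×5.67×10⁻⁸)]^(1/4) = 247.6 K.
ΔT = T_surf − T_eq = 348 − 247.6.

ΔT ≈ 100.4 K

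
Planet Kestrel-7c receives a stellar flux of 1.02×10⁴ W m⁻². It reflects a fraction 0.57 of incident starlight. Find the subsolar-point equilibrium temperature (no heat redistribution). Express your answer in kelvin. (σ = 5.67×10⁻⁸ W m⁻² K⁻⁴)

At the subsolar point the surface absorbs S(1−A) and emits σT⁴ per unit area — no factor of 4, since only the local patch is in balance.
T = [1.02×10⁴ × 0.43 / 5.67×10⁻⁸]^(1/4) = (7.74×10¹⁰)^(1/4) = 527 K.

T_ss ≈ 527 K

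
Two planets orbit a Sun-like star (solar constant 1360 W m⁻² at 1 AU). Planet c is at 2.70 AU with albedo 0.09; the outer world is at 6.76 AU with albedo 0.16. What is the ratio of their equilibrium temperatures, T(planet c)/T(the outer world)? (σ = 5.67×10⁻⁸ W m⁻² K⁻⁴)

T_eq = [S₀(1−A)/(4σd²)]^(1/4), so T ∝ (1−A)^(1/4) / √d.
T₁ = [1360×0.91/(4×5.67×10⁻⁸×2.70²)]^(1/4) = 165.41 K.
T₂ = [1360×0.84/(4×5.67×10⁻⁸×6.76²)]^(1/4) = 102.46 K.

T₁/T₂ ≈ 1.614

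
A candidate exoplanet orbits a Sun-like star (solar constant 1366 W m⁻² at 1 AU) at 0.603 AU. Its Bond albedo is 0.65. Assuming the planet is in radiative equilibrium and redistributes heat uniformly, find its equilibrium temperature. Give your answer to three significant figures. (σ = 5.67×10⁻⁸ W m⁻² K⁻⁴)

Flux at 0.603 AU: S = 1366/0.603² = 3760 W m⁻².
Energy balance: absorbed = emitted ⇒ πR²·S(1−A) = 4πR²·σT_eq⁴, so T_eq⁴ = S(1−A)/(4σ).
T_eq = [3760 × 0.35 / (4 × 5.67×10⁻⁸)]^(1/4) = (5.80×10⁹)^(1/4) = 276 K.

T_eq ≈ 276 K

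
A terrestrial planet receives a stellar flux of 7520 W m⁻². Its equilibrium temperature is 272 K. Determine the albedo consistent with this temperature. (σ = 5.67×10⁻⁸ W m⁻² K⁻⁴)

A ≈ 0.83

From T_eq⁴ = S(1−A)/(4σ): 1−A = 4σT_eq⁴/S.
1−A = 4 × 5.67×10⁻⁸ × (272)⁴ / 7520 = 0.165.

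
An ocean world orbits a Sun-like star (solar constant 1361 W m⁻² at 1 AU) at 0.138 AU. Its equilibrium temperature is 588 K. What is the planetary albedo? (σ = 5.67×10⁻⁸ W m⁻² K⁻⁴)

A ≈ 0.62

Flux at 0.138 AU: S = 1361/0.138² = 7.15×10⁴ W m⁻².
From T_eq⁴ = S(1−A)/(4σ): 1−A = 4σT_eq⁴/S.
1−A = 4 × 5.67×10⁻⁸ × (588)⁴ / 7.15×10⁴ = 0.379.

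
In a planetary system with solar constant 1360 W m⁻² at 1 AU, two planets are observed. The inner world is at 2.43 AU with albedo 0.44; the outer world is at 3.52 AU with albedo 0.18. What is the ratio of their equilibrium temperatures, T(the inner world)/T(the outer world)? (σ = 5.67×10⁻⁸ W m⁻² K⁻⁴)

T₁/T₂ ≈ 1.094

T_eq = [S₀(1−A)/(4σd²)]^(1/4), so T ∝ (1−A)^(1/4) / √d.
T₁ = [1360×0.56/(4×5.67×10⁻⁸×2.43²)]^(1/4) = 154.43 K.
T₂ = [1360×0.82/(4×5.67×10⁻⁸×3.52²)]^(1/4) = 141.14 K.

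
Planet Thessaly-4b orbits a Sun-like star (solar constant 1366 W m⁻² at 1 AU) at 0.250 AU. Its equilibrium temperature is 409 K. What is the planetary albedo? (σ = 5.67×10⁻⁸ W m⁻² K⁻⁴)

A ≈ 0.71

Flux at 0.250 AU: S = 1366/0.250² = 2.19×10⁴ W m⁻².
From T_eq⁴ = S(1−A)/(4σ): 1−A = 4σT_eq⁴/S.
1−A = 4 × 5.67×10⁻⁸ × (409)⁴ / 2.19×10⁴ = 0.290.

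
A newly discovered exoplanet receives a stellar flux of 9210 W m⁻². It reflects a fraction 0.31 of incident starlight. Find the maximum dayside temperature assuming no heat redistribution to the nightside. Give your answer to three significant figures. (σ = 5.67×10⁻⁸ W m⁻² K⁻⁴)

With no redistribution each surface element balances locally: S(1−A) = σT⁴.
T = [9210 × 0.69 / 5.67×10⁻⁸]^(1/4) = (1.12×10¹¹)^(1/4) = 579 K.

T_ss ≈ 579 K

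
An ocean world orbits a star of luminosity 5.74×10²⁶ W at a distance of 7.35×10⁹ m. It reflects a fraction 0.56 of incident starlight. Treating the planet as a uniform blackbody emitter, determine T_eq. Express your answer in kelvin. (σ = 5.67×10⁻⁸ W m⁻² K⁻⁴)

Flux: S = L/(4πd²) = 5.74×10²⁶/(4π×(7.35×10⁹)²) = 8.46×10⁵ W m⁻².
Energy balance: absorbed = emitted ⇒ πR²·S(1−A) = 4πR²·σT_eq⁴, so T_eq⁴ = S(1−A)/(4σ).
T_eq = [8.46×10⁵ × 0.44 / (4 × 5.67×10⁻⁸)]^(1/4) = (1.64×10¹²)^(1/4) = 1130 K.

T_eq ≈ 1130 K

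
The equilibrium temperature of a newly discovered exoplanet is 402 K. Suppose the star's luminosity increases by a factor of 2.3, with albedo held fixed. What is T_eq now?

T_eq ∝ L^(1/4) · d^(−1/2).
T′ = 402 × 2.3^(1/4) = 495 K.

T_eq ≈ 495 K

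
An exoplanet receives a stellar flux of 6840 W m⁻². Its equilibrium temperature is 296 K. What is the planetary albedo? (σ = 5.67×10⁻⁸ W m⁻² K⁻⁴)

From T_eq⁴ = S(1−A)/(4σ): 1−A = 4σT_eq⁴/S.
1−A = 4 × 5.67×10⁻⁸ × (296)⁴ / 6840 = 0.255.

A ≈ 0.75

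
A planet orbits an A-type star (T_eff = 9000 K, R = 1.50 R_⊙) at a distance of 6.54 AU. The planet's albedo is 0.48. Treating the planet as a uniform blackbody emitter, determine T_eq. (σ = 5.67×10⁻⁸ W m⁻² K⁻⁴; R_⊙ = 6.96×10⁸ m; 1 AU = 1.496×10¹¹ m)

T_eq ≈ 177 K

R_⋆ = 1.50 × 6.96×10⁸ = 1.04×10⁹ m.
d = 6.54 AU = 9.78×10¹¹ m.
L = 4πR_⋆²σT_⋆⁴ = 4π(1.04×10⁹)² × 5.67×10⁻⁸ × (9000)⁴ = 5.10×10²⁷ W.
S = L/(4πd²) = 424 W m⁻².
Energy balance: absorbed = emitted ⇒ πR²·S(1−A) = 4πR²·σT_eq⁴, so T_eq⁴ = S(1−A)/(4σ).
T_eq = [424 × 0.52 / (4 × 5.67×10⁻⁸)]^(1/4) = (9.71×10⁸)^(1/4) = 177 K.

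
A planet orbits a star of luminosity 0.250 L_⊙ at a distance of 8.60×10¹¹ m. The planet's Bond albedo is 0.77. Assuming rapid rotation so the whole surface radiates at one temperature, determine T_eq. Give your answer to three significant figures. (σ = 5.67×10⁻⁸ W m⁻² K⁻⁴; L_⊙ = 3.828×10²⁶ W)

L = 0.250 × 3.828×10²⁶ = 9.57×10²⁵ W.
Flux: S = L/(4πd²) = 9.57×10²⁵/(4π×(8.60×10¹¹)²) = 10.3 W m⁻².
Energy balance: absorbed = emitted ⇒ πR²·S(1−A) = 4πR²·σT_eq⁴, so T_eq⁴ = S(1−A)/(4σ).
T_eq = [10.3 × 0.23 / (4 × 5.67×10⁻⁸)]^(1/4) = (1.04×10⁷)^(1/4) = 56.8 K.

T_eq ≈ 56.8 K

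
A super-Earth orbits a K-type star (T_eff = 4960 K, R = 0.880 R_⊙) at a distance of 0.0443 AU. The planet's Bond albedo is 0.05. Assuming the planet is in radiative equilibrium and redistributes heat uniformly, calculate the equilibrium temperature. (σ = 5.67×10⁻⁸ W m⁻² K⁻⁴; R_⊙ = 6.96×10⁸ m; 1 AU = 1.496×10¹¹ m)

T_eq ≈ 1050 K

R_⋆ = 0.880 × 6.96×10⁸ = 6.12×10⁸ m.
d = 0.0443 AU = 6.63×10⁹ m.
L = 4πR_⋆²σT_⋆⁴ = 4π(6.12×10⁸)² × 5.67×10⁻⁸ × (4960)⁴ = 1.62×10²⁶ W.
S = L/(4πd²) = 2.93×10⁵ W m⁻².
Energy balance: absorbed = emitted ⇒ πR²·S(1−A) = 4πR²·σT_eq⁴, so T_eq⁴ = S(1−A)/(4σ).
T_eq = [2.93×10⁵ × 0.95 / (4 × 5.67×10⁻⁸)]^(1/4) = (1.23×10¹²)^(1/4) = 1050 K.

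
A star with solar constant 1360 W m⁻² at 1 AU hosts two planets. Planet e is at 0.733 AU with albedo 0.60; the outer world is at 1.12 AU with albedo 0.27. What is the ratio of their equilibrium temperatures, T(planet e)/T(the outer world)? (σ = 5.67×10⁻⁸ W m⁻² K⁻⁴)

T_eq = [S₀(1−A)/(4σd²)]^(1/4), so T ∝ (1−A)^(1/4) / √d.
T₁ = [1360×0.40/(4×5.67×10⁻⁸×0.733²)]^(1/4) = 258.49 K.
T₂ = [1360×0.73/(4×5.67×10⁻⁸×1.12²)]^(1/4) = 243.05 K.

T₁/T₂ ≈ 1.064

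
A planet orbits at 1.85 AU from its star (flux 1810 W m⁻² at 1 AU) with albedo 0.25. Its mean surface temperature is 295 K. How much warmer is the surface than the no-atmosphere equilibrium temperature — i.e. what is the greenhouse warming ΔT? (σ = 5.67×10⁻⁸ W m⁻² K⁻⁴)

ΔT ≈ 90.5 K

S = 1810/1.85² = 528.9 W m⁻².
T_eq = [S(1−A)/(4σ)]^(1/4) = [528.9×0.75/(4×5.67×10⁻⁸)]^(1/4) = 204.5 K.
ΔT = T_surf − T_eq = 295 − 204.5.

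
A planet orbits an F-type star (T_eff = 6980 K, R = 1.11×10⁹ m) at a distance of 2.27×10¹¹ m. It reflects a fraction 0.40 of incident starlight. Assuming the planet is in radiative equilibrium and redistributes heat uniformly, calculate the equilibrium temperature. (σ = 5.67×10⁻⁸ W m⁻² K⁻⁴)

T_eq ≈ 304 K

L = 4πR_⋆²σT_⋆⁴ = 4π(1.11×10⁹)² × 5.67×10⁻⁸ × (6980)⁴ = 2.08×10²⁷ W.
S = L/(4πd²) = 3220 W m⁻².
Energy balance: absorbed = emitted ⇒ πR²·S(1−A) = 4πR²·σT_eq⁴, so T_eq⁴ = S(1−A)/(4σ).
T_eq = [3220 × 0.60 / (4 × 5.67×10⁻⁸)]^(1/4) = (8.51×10⁹)^(1/4) = 304 K.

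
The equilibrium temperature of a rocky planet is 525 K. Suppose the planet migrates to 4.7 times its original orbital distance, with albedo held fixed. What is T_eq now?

T_eq ≈ 242 K

T_eq ∝ L^(1/4) · d^(−1/2).
T′ = 525 / 4.7^(1/2) = 242 K.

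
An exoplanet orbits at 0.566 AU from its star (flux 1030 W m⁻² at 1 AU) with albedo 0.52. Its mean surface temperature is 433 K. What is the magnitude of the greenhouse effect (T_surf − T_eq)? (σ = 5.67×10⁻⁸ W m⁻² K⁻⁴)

S = 1030/0.566² = 3215 W m⁻².
T_eq = [S(1−A)/(4σ)]^(1/4) = [3215×0.48/(4×5.67×10⁻⁸)]^(1/4) = 287.2 K.
ΔT = T_surf − T_eq = 433 − 287.2.

ΔT ≈ 145.8 K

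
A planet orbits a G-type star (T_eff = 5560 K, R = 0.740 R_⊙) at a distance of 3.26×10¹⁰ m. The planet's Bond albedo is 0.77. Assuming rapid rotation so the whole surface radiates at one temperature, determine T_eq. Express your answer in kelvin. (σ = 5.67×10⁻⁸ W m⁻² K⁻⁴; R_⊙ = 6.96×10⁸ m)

R_⋆ = 0.740 × 6.96×10⁸ = 5.15×10⁸ m.
L = 4πR_⋆²σT_⋆⁴ = 4π(5.15×10⁸)² × 5.67×10⁻⁸ × (5560)⁴ = 1.81×10²⁶ W.
S = L/(4πd²) = 1.35×10⁴ W m⁻².
Energy balance: absorbed = emitted ⇒ πR²·S(1−A) = 4πR²·σT_eq⁴, so T_eq⁴ = S(1−A)/(4σ).
T_eq = [1.35×10⁴ × 0.23 / (4 × 5.67×10⁻⁸)]^(1/4) = (1.37×10¹⁰)^(1/4) = 342 K.

T_eq ≈ 342 K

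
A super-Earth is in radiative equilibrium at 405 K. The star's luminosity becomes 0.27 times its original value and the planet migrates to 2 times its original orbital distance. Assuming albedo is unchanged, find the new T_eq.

T_eq ≈ 206 K

T_eq ∝ L^(1/4) · d^(−1/2).
T′ = 405 × 0.27^(1/4) / 2^(1/2) = 206 K.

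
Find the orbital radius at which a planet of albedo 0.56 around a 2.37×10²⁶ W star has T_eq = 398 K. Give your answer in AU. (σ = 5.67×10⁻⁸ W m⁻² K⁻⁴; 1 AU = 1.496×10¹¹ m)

From T_eq⁴ = L(1−A)/(16πσd²): d = √[L(1−A)/(16πσT_eq⁴)].
d = √[2.37×10²⁶ × 0.44 / (16π × 5.67×10⁻⁸ × (398)⁴)] = 3.82×10¹⁰ m = 0.255 AU.

d ≈ 0.255 AU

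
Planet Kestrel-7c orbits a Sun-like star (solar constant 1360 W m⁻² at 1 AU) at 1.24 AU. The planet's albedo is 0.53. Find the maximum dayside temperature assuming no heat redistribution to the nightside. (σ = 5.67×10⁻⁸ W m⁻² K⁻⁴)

T_ss ≈ 293 K

Flux at 1.24 AU: S = 1360/1.24² = 884 W m⁻².
With no redistribution each surface element balances locally: S(1−A) = σT⁴.
T = [884 × 0.47 / 5.67×10⁻⁸]^(1/4) = (7.33×10⁹)^(1/4) = 293 K.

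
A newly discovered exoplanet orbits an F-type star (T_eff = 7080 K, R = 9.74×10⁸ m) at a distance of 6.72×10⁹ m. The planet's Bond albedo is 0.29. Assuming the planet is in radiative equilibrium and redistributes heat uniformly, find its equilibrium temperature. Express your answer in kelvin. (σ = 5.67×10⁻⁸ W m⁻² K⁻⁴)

T_eq ≈ 1750 K

L = 4πR_⋆²σT_⋆⁴ = 4π(9.74×10⁸)² × 5.67×10⁻⁸ × (7080)⁴ = 1.70×10²⁷ W.
S = L/(4πd²) = 2.99×10⁶ W m⁻².
Energy balance: absorbed = emitted ⇒ πR²·S(1−A) = 4πR²·σT_eq⁴, so T_eq⁴ = S(1−A)/(4σ).
T_eq = [2.99×10⁶ × 0.71 / (4 × 5.67×10⁻⁸)]^(1/4) = (9.37×10¹²)^(1/4) = 1750 K.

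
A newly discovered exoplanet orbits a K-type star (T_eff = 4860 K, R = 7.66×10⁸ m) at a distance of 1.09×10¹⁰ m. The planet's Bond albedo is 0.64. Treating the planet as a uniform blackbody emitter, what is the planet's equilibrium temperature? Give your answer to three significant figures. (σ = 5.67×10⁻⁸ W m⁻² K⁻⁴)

T_eq ≈ 706 K

L = 4πR_⋆²σT_⋆⁴ = 4π(7.66×10⁸)² × 5.67×10⁻⁸ × (4860)⁴ = 2.33×10²⁶ W.
S = L/(4πd²) = 1.56×10⁵ W m⁻².
Energy balance: absorbed = emitted ⇒ πR²·S(1−A) = 4πR²·σT_eq⁴, so T_eq⁴ = S(1−A)/(4σ).
T_eq = [1.56×10⁵ × 0.36 / (4 × 5.67×10⁻⁸)]^(1/4) = (2.48×10¹¹)^(1/4) = 706 K.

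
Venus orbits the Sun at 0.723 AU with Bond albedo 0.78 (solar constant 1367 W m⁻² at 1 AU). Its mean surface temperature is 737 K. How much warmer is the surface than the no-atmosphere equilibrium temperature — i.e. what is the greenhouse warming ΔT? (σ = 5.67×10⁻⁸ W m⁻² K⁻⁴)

ΔT ≈ 512.6 K

S = 1367/0.723² = 2615 W m⁻².
T_eq = [S(1−A)/(4σ)]^(1/4) = [2615×0.22/(4×5.67×10⁻⁸)]^(1/4) = 224.4 K.
ΔT = T_surf − T_eq = 737 − 224.4.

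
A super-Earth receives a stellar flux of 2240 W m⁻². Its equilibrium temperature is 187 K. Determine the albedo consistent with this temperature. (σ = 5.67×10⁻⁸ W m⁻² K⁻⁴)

A ≈ 0.88

From T_eq⁴ = S(1−A)/(4σ): 1−A = 4σT_eq⁴/S.
1−A = 4 × 5.67×10⁻⁸ × (187)⁴ / 2240 = 0.124.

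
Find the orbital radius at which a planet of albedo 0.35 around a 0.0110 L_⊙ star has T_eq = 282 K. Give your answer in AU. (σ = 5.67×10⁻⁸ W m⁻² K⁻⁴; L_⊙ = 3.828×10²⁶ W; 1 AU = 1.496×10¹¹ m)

L = 0.0110 × 3.828×10²⁶ = 4.21×10²⁴ W.
From T_eq⁴ = L(1−A)/(16πσd²): d = √[L(1−A)/(16πσT_eq⁴)].
d = √[4.21×10²⁴ × 0.65 / (16π × 5.67×10⁻⁸ × (282)⁴)] = 1.23×10¹⁰ m = 0.0824 AU.

d ≈ 0.0824 AU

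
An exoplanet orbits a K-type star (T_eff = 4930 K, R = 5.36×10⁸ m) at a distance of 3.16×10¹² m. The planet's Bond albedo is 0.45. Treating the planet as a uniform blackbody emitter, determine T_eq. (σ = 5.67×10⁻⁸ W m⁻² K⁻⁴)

L = 4πR_⋆²σT_⋆⁴ = 4π(5.36×10⁸)² × 5.67×10⁻⁸ × (4930)⁴ = 1.21×10²⁶ W.
S = L/(4πd²) = 0.964 W m⁻².
Energy balance: absorbed = emitted ⇒ πR²·S(1−A) = 4πR²·σT_eq⁴, so T_eq⁴ = S(1−A)/(4σ).
T_eq = [0.964 × 0.55 / (4 × 5.67×10⁻⁸)]^(1/4) = (2.34×10⁶)^(1/4) = 39.1 K.

T_eq ≈ 39.1 K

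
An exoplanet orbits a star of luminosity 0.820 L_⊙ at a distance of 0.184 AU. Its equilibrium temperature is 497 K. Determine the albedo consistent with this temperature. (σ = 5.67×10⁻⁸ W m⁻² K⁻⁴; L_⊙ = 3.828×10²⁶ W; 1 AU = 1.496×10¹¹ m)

d = 0.184 AU = 2.75×10¹⁰ m.
L = 0.820 × 3.828×10²⁶ = 3.14×10²⁶ W.
Flux: S = L/(4πd²) = 3.14×10²⁶/(4π×(2.75×10¹⁰)²) = 3.30×10⁴ W m⁻².
From T_eq⁴ = S(1−A)/(4σ): 1−A = 4σT_eq⁴/S.
1−A = 4 × 5.67×10⁻⁸ × (497)⁴ / 3.30×10⁴ = 0.420.

A ≈ 0.58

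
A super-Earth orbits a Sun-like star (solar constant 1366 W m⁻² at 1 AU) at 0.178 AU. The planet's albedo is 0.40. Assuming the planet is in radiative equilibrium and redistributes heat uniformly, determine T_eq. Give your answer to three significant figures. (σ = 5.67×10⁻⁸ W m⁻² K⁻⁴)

Flux at 0.178 AU: S = 1366/0.178² = 4.31×10⁴ W m⁻².
Energy balance: absorbed = emitted ⇒ πR²·S(1−A) = 4πR²·σT_eq⁴, so T_eq⁴ = S(1−A)/(4σ).
T_eq = [4.31×10⁴ × 0.60 / (4 × 5.67×10⁻⁸)]^(1/4) = (1.14×10¹¹)^(1/4) = 581 K.

T_eq ≈ 581 K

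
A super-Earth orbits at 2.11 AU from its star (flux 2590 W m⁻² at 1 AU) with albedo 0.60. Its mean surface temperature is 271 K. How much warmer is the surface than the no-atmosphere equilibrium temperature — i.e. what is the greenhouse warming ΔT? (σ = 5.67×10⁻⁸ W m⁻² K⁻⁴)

S = 2590/2.11² = 581.7 W m⁻².
T_eq = [S(1−A)/(4σ)]^(1/4) = [581.7×0.40/(4×5.67×10⁻⁸)]^(1/4) = 179.0 K.
ΔT = T_surf − T_eq = 271 − 179.0.

ΔT ≈ 92.0 K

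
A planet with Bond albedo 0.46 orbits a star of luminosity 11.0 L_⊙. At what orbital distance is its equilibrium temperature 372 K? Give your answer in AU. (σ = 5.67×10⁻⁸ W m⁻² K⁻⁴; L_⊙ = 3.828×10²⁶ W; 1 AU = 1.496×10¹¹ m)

d ≈ 1.36 AU

L = 11.0 × 3.828×10²⁶ = 4.21×10²⁷ W.
From T_eq⁴ = L(1−A)/(16πσd²): d = √[L(1−A)/(16πσT_eq⁴)].
d = √[4.21×10²⁷ × 0.54 / (16π × 5.67×10⁻⁸ × (372)⁴)] = 2.04×10¹¹ m = 1.36 AU.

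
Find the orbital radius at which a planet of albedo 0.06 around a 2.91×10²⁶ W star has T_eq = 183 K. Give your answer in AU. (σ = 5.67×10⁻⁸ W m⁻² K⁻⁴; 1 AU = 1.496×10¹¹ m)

From T_eq⁴ = L(1−A)/(16πσd²): d = √[L(1−A)/(16πσT_eq⁴)].
d = √[2.91×10²⁶ × 0.94 / (16π × 5.67×10⁻⁸ × (183)⁴)] = 2.93×10¹¹ m = 1.96 AU.

d ≈ 1.96 AU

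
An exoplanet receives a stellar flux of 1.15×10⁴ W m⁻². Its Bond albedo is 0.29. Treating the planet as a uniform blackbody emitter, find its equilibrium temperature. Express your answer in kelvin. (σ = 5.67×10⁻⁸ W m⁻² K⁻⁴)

T_eq ≈ 436 K

Energy balance: absorbed = emitted ⇒ πR²·S(1−A) = 4πR²·σT_eq⁴, so T_eq⁴ = S(1−A)/(4σ).
T_eq = [1.15×10⁴ × 0.71 / (4 × 5.67×10⁻⁸)]^(1/4) = (3.60×10¹⁰)^(1/4) = 436 K.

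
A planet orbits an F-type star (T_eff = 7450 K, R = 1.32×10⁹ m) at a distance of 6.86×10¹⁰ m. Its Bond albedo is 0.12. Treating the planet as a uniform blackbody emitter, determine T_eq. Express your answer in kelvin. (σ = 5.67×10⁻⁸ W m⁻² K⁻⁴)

T_eq ≈ 708 K

L = 4πR_⋆²σT_⋆⁴ = 4π(1.32×10⁹)² × 5.67×10⁻⁸ × (7450)⁴ = 3.82×10²⁷ W.
S = L/(4πd²) = 6.47×10⁴ W m⁻².
Energy balance: absorbed = emitted ⇒ πR²·S(1−A) = 4πR²·σT_eq⁴, so T_eq⁴ = S(1−A)/(4σ).
T_eq = [6.47×10⁴ × 0.88 / (4 × 5.67×10⁻⁸)]^(1/4) = (2.51×10¹¹)^(1/4) = 708 K.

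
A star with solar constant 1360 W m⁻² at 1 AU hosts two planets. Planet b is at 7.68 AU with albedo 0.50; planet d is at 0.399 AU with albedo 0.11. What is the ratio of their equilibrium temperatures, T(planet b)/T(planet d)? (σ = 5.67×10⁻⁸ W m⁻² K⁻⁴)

T_eq = [S₀(1−A)/(4σd²)]^(1/4), so T ∝ (1−A)^(1/4) / √d.
T₁ = [1360×0.50/(4×5.67×10⁻⁸×7.68²)]^(1/4) = 84.44 K.
T₂ = [1360×0.89/(4×5.67×10⁻⁸×0.399²)]^(1/4) = 427.89 K.

T₁/T₂ ≈ 0.197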